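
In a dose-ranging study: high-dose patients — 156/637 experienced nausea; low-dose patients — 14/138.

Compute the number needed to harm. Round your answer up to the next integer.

risk, high-dose patients = 156/637 = 0.244898
risk, low-dose patients = 14/138 = 0.101449
absolute risk difference = 0.143449
1 / 0.143449 = 6.971 → round up → 7

7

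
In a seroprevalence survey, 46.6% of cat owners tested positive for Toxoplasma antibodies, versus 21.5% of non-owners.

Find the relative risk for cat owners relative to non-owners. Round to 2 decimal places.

RR = 0.4660 / 0.2150 = 2.17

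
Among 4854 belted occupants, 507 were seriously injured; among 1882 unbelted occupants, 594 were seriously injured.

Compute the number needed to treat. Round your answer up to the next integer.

risk, belted occupants = 507/4854 = 0.104450
risk, unbelted occupants = 594/1882 = 0.315622
absolute risk difference = 0.211172
1 / 0.211172 = 4.735 → round up → 5

5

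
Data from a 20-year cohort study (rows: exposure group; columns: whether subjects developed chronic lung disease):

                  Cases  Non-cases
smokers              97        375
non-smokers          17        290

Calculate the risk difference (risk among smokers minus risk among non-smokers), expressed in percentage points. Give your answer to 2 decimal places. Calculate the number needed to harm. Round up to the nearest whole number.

risk, smokers = 97/472 = 0.2055
risk, non-smokers = 17/307 = 0.0554
risk difference = 0.2055 − 0.0554 = 0.1501 → 15.01 percentage points
absolute risk difference = 0.150134
1 / 0.150134 = 6.661 → round up → 7

RD = 15.01; NNH = 7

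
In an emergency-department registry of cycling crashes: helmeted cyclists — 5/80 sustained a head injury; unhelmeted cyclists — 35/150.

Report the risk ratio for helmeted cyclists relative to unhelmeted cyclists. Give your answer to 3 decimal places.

RR = 0.268

risk, helmeted cyclists = 5/80 = 0.0625
risk, unhelmeted cyclists = 35/150 = 0.2333
RR = 0.0625 / 0.2333 = 0.268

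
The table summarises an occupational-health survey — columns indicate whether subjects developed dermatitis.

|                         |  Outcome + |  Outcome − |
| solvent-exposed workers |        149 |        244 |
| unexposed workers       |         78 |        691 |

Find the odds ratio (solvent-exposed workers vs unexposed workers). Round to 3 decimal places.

OR = (149 × 691) / (244 × 78) = 102959/19032 ≈ 5.410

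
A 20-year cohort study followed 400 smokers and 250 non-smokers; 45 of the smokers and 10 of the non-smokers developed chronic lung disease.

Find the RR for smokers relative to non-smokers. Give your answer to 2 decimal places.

risk, smokers = 45/400 = 0.11250
risk, non-smokers = 10/250 = 0.04000
RR = 0.11250 / 0.04000 = 2.81

RR = 2.81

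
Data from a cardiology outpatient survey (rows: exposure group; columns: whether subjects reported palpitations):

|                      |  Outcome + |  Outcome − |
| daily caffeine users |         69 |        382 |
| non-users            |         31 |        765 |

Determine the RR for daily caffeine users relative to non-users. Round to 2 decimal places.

3.93

risk, daily caffeine users = 69/451 = 0.15299
risk, non-users = 31/796 = 0.03894
RR = 0.15299 / 0.03894 = 3.93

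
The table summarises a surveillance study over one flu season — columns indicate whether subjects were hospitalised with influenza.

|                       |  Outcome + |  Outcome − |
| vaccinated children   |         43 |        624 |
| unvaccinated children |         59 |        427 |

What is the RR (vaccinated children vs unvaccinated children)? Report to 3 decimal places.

risk, vaccinated children = 43/667 = 0.0645
risk, unvaccinated children = 59/486 = 0.1214
RR = 0.0645 / 0.1214 = 0.531

0.531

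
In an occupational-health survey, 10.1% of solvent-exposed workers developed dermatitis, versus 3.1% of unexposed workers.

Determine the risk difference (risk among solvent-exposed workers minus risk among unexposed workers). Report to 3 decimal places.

risk difference = 0.10100 − 0.03100 = 0.070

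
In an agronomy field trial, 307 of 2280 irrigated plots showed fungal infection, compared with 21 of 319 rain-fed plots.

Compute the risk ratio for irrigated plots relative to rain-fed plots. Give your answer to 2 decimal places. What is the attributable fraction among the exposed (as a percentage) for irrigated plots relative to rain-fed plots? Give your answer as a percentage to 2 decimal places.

risk, irrigated plots = 307/2280 = 0.1346
risk, rain-fed plots = 21/319 = 0.0658
RR = 0.1346 / 0.0658 = 2.05
AR% = (0.1346 − 0.0658) / 0.1346 = 0.5111 → 51.11%

RR = 2.05; AR% = 51.11%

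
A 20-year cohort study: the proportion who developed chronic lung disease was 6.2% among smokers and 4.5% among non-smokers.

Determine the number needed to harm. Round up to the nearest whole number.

59

absolute risk difference = 0.017000
1 / 0.017000 = 58.824 → round up → 59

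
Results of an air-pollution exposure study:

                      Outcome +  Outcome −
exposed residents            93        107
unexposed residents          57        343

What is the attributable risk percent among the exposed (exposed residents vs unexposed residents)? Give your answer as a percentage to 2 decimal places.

risk, exposed residents = 93/200 = 0.4650
risk, unexposed residents = 57/400 = 0.1425
AR% = (0.4650 − 0.1425) / 0.4650 = 0.6935 → 69.35%

AR%: 69.35%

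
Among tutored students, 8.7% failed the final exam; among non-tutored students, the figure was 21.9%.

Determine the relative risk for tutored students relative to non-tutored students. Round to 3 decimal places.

RR = 0.0870 / 0.2190 = 0.397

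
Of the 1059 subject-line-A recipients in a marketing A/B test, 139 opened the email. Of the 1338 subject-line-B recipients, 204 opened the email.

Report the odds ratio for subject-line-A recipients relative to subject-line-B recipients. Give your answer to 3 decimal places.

odds, subject-line-A recipients = 139/920 = 0.1511
odds, subject-line-B recipients = 204/1134 = 0.1799
OR = 0.1511 / 0.1799 = 0.840

OR = 0.840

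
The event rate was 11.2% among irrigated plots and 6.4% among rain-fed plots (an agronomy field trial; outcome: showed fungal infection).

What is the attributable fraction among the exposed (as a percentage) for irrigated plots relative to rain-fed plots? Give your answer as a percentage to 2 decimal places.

AR% = (0.1120 − 0.0640) / 0.1120 = 0.4286 → 42.86%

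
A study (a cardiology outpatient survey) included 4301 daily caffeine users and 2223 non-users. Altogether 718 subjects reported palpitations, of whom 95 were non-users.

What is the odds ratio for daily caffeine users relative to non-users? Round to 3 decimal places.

3.794

daily caffeine users with the outcome: 718 − 95 = 623
daily caffeine users without the outcome: 4301 − 623 = 3678
non-users without the outcome: 2223 − 95 = 2128
OR = (623 × 2128) / (3678 × 95) = 1325744/349410 ≈ 3.794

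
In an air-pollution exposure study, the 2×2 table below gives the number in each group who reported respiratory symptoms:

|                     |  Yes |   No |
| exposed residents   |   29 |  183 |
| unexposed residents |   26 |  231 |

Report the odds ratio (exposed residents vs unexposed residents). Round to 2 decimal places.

OR = (29 × 231) / (183 × 26) = 6699/4758 ≈ 1.41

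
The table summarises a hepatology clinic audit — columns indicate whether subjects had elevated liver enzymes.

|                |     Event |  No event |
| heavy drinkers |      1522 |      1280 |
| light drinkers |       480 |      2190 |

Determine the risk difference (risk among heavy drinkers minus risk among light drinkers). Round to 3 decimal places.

risk, heavy drinkers = 1522/2802 = 0.5432
risk, light drinkers = 480/2670 = 0.1798
risk difference = 0.5432 − 0.1798 = 0.363

0.363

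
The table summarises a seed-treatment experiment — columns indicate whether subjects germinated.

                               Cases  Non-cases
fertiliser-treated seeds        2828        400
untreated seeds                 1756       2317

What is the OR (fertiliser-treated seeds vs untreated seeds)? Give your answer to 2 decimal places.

OR = (2828 × 2317) / (400 × 1756) = 6552476/702400 ≈ 9.33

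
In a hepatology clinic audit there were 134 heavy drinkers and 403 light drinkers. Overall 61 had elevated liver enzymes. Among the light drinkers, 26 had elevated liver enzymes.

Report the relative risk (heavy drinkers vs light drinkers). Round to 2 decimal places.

heavy drinkers with the outcome: 61 − 26 = 35
heavy drinkers without the outcome: 134 − 35 = 99
light drinkers without the outcome: 403 − 26 = 377
risk, heavy drinkers = 35/134 = 0.2612
risk, light drinkers = 26/403 = 0.0645
RR = 0.2612 / 0.0645 = 4.05

RR ≈ 4.05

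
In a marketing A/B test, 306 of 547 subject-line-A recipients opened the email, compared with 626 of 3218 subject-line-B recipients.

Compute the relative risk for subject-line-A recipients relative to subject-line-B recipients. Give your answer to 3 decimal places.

RR: 2.876

risk, subject-line-A recipients = 306/547 = 0.5594
risk, subject-line-B recipients = 626/3218 = 0.1945
RR = 0.5594 / 0.1945 = 2.876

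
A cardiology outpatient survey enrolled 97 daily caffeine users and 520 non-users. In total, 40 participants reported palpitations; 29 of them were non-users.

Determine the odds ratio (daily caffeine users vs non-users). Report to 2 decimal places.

2.17

daily caffeine users with the outcome: 40 − 29 = 11
daily caffeine users without the outcome: 97 − 11 = 86
non-users without the outcome: 520 − 29 = 491
OR = (11 × 491) / (86 × 29) = 5401/2494 ≈ 2.17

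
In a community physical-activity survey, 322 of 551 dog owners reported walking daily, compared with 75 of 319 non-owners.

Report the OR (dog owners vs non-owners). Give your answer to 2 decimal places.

OR = (322 × 244) / (229 × 75) = 78568/17175 ≈ 4.57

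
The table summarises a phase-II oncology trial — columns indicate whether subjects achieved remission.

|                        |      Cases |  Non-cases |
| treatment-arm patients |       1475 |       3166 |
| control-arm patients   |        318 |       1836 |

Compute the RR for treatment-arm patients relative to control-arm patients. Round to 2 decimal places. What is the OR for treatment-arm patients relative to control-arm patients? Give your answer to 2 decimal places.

RR = 2.15; OR = 2.69

risk, treatment-arm patients = 1475/4641 = 0.3178
risk, control-arm patients = 318/2154 = 0.1476
RR = 0.3178 / 0.1476 = 2.15
OR = (1475 × 1836) / (3166 × 318) = 2708100/1006788 ≈ 2.69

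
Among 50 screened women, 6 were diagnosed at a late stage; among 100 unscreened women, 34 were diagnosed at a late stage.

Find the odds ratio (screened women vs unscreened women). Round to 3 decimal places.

OR: 0.265

odds, screened women = 6/44 = 0.1364
odds, unscreened women = 34/66 = 0.5152
OR = 0.1364 / 0.5152 = 0.265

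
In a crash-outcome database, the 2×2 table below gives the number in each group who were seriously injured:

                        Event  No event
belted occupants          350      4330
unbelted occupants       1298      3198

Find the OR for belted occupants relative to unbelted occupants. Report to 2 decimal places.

OR = (350 × 3198) / (4330 × 1298) = 1119300/5620340 ≈ 0.20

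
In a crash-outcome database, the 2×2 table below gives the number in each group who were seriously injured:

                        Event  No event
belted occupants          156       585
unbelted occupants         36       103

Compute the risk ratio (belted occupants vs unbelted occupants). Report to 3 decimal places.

0.813

risk, belted occupants = 156/741 = 0.2105
risk, unbelted occupants = 36/139 = 0.2590
RR = 0.2105 / 0.2590 = 0.813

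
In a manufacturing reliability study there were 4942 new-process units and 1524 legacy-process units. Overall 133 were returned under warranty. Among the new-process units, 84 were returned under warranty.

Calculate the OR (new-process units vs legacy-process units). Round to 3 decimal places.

0.520

new-process units without the outcome: 4942 − 84 = 4858
legacy-process units with the outcome: 133 − 84 = 49
legacy-process units without the outcome: 1524 − 49 = 1475
OR = (84 × 1475) / (4858 × 49) = 123900/238042 ≈ 0.520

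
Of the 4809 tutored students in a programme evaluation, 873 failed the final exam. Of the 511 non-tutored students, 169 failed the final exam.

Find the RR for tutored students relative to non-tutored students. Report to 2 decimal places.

risk, tutored students = 873/4809 = 0.1815
risk, non-tutored students = 169/511 = 0.3307
RR = 0.1815 / 0.3307 = 0.55

RR: 0.55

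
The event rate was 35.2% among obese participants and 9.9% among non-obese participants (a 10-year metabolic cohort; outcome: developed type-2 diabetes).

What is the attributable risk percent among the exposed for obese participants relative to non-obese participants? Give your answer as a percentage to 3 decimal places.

AR% = (0.3520 − 0.0990) / 0.3520 = 0.7188 → 71.875%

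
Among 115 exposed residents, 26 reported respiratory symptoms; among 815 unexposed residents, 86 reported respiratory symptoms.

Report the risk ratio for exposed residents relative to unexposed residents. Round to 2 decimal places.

RR: 2.14

risk, exposed residents = 26/115 = 0.2261
risk, unexposed residents = 86/815 = 0.1055
RR = 0.2261 / 0.1055 = 2.14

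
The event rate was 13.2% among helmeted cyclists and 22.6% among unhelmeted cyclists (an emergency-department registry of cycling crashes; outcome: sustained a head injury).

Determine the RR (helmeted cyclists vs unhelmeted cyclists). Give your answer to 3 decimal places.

RR = 0.1320 / 0.2260 = 0.584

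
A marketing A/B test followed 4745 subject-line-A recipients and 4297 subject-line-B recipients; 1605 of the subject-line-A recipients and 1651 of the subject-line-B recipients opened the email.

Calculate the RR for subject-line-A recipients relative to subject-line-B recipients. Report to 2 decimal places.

risk, subject-line-A recipients = 1605/4745 = 0.3383
risk, subject-line-B recipients = 1651/4297 = 0.3842
RR = 0.3383 / 0.3842 = 0.88

0.88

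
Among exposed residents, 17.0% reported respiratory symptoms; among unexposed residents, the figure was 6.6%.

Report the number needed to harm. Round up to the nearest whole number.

10

absolute risk difference = 0.104000
1 / 0.104000 = 9.615 → round up → 10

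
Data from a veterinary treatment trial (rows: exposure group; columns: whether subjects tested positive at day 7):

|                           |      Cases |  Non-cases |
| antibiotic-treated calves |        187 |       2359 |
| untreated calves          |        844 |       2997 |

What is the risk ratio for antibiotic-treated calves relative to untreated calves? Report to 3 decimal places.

RR ≈ 0.334

risk, antibiotic-treated calves = 187/2546 = 0.0734
risk, untreated calves = 844/3841 = 0.2197
RR = 0.0734 / 0.2197 = 0.334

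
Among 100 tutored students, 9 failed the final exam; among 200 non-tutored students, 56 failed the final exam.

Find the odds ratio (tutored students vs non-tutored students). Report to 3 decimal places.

OR = (9 × 144) / (91 × 56) = 1296/5096 ≈ 0.254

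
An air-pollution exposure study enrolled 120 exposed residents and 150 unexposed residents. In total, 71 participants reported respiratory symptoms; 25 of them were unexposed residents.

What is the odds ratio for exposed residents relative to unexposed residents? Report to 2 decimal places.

OR: 3.11

exposed residents with the outcome: 71 − 25 = 46
exposed residents without the outcome: 120 − 46 = 74
unexposed residents without the outcome: 150 − 25 = 125
odds, exposed residents = 46/74 = 0.6216
odds, unexposed residents = 25/125 = 0.2000
OR = 0.6216 / 0.2000 = 3.11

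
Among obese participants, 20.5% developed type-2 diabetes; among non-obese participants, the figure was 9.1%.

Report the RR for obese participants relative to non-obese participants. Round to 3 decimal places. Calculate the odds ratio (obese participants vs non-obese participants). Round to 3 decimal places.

RR = 2.253; OR = 2.576

RR = 0.2050 / 0.0910 = 2.253
odds, obese participants = 0.2050/0.7950 = 0.2579
odds, non-obese participants = 0.0910/0.9090 = 0.1001
OR = 0.2579 / 0.1001 = 2.576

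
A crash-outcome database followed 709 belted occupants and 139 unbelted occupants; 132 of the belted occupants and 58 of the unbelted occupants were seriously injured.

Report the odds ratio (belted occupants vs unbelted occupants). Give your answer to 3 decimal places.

OR = (132 × 81) / (577 × 58) = 10692/33466 ≈ 0.319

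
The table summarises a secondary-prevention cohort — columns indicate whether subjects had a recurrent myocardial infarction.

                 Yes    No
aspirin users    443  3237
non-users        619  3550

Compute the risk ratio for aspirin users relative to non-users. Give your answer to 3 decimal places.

RR ≈ 0.811

risk, aspirin users = 443/3680 = 0.1204
risk, non-users = 619/4169 = 0.1485
RR = 0.1204 / 0.1485 = 0.811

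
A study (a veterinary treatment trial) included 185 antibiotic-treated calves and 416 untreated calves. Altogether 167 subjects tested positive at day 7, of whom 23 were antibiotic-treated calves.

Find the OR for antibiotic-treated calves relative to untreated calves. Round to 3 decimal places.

0.268

antibiotic-treated calves without the outcome: 185 − 23 = 162
untreated calves with the outcome: 167 − 23 = 144
untreated calves without the outcome: 416 − 144 = 272
OR = (23 × 272) / (162 × 144) = 6256/23328 ≈ 0.268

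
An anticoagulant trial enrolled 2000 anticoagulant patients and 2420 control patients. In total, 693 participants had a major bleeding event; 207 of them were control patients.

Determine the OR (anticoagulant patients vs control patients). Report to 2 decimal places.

anticoagulant patients with the outcome: 693 − 207 = 486
anticoagulant patients without the outcome: 2000 − 486 = 1514
control patients without the outcome: 2420 − 207 = 2213
odds, anticoagulant patients = 486/1514 = 0.3210
odds, control patients = 207/2213 = 0.0935
OR = 0.3210 / 0.0935 = 3.43

3.43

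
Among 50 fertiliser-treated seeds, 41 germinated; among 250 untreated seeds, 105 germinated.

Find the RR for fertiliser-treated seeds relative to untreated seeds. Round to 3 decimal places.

risk, fertiliser-treated seeds = 41/50 = 0.8200
risk, untreated seeds = 105/250 = 0.4200
RR = 0.8200 / 0.4200 = 1.952

1.952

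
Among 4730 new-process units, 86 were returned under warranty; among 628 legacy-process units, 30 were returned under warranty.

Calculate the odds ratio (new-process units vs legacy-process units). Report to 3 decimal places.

OR = (86 × 598) / (4644 × 30) = 51428/139320 ≈ 0.369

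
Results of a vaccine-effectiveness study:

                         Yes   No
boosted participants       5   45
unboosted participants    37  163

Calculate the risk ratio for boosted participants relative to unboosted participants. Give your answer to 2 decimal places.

risk, boosted participants = 5/50 = 0.1000
risk, unboosted participants = 37/200 = 0.1850
RR = 0.1000 / 0.1850 = 0.54

RR: 0.54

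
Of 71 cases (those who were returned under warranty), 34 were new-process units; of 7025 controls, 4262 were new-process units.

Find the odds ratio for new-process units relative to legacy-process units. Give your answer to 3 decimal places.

OR: 0.596

odds, new-process units = 34/4262 = 0.00798
odds, legacy-process units = 37/2763 = 0.01339
OR = 0.00798 / 0.01339 = 0.596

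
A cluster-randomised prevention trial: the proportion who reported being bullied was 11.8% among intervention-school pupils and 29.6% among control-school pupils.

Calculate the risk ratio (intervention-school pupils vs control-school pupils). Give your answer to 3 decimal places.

RR = 0.1180 / 0.2960 = 0.399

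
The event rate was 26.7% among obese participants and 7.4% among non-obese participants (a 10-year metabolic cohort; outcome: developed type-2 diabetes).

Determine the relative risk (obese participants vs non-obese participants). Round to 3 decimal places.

RR = 0.2670 / 0.0740 = 3.608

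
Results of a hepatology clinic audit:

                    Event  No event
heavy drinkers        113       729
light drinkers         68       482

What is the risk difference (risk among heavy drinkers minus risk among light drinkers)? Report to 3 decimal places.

risk, heavy drinkers = 113/842 = 0.1342
risk, light drinkers = 68/550 = 0.1236
risk difference = 0.1342 − 0.1236 = 0.011

0.011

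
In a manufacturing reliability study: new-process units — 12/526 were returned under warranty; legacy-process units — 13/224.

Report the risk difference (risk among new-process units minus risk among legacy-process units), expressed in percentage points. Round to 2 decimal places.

risk, new-process units = 12/526 = 0.02281
risk, legacy-process units = 13/224 = 0.05804
risk difference = 0.02281 − 0.05804 = -0.03522 → -3.52 percentage points

-3.52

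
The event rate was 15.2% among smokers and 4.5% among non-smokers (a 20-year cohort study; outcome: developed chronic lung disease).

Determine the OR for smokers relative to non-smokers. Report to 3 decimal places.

OR: 3.804

odds, smokers = 0.15200/0.84800 = 0.17925
odds, non-smokers = 0.04500/0.95500 = 0.04712
OR = 0.17925 / 0.04712 = 3.804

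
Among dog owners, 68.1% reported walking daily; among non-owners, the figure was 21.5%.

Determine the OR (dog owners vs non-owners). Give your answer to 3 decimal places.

odds, dog owners = 0.6810/0.3190 = 2.1348
odds, non-owners = 0.2150/0.7850 = 0.2739
OR = 2.1348 / 0.2739 = 7.794

OR ≈ 7.794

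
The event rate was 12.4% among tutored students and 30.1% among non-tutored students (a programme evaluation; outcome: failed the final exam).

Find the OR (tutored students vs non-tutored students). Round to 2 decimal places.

0.33

odds, tutored students = 0.1240/0.8760 = 0.1416
odds, non-tutored students = 0.3010/0.6990 = 0.4306
OR = 0.1416 / 0.4306 = 0.33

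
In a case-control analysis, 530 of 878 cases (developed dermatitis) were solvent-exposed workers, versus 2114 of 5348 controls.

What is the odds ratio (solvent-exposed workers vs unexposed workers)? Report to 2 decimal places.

OR = (530 × 3234) / (2114 × 348) = 1714020/735672 ≈ 2.33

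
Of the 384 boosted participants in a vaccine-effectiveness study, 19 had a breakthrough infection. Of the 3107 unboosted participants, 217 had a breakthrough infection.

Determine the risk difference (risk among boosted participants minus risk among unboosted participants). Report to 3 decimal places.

risk, boosted participants = 19/384 = 0.04948
risk, unboosted participants = 217/3107 = 0.06984
risk difference = 0.04948 − 0.06984 = -0.020

-0.020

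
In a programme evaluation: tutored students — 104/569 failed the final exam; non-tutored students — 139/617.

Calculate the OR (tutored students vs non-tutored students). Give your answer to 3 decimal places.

odds, tutored students = 104/465 = 0.2237
odds, non-tutored students = 139/478 = 0.2908
OR = 0.2237 / 0.2908 = 0.769

0.769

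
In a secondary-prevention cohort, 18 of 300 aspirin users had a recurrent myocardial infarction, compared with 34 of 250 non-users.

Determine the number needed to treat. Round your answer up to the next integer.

risk, aspirin users = 18/300 = 0.060000
risk, non-users = 34/250 = 0.136000
absolute risk difference = 0.076000
1 / 0.076000 = 13.158 → round up → 14

14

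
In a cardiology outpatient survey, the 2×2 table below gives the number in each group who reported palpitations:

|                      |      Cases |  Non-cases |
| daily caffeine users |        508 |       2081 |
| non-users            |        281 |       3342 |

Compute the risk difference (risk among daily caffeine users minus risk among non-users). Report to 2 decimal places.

risk, daily caffeine users = 508/2589 = 0.1962
risk, non-users = 281/3623 = 0.0776
risk difference = 0.1962 − 0.0776 = 0.12

RD = 0.12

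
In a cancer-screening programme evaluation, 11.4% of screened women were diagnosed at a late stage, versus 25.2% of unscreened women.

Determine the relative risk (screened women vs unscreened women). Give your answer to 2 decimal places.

RR = 0.1140 / 0.2520 = 0.45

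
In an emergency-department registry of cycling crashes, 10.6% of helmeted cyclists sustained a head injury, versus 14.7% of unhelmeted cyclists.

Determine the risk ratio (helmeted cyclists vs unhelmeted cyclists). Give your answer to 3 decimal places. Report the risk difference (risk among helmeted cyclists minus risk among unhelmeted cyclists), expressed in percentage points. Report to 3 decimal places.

RR = 0.1060 / 0.1470 = 0.721
risk difference = 0.1060 − 0.1470 = -0.0410 → -4.100 percentage points

RR = 0.721; RD = -4.100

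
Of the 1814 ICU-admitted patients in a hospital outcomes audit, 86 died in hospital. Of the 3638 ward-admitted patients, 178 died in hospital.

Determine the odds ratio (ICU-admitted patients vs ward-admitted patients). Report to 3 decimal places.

odds, ICU-admitted patients = 86/1728 = 0.04977
odds, ward-admitted patients = 178/3460 = 0.05145
OR = 0.04977 / 0.05145 = 0.967

0.967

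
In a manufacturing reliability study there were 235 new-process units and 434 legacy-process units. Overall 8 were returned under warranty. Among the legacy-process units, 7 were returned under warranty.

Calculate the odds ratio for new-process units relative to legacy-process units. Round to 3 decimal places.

OR: 0.261

new-process units with the outcome: 8 − 7 = 1
new-process units without the outcome: 235 − 1 = 234
legacy-process units without the outcome: 434 − 7 = 427
odds, new-process units = 1/234 = 0.00427
odds, legacy-process units = 7/427 = 0.01639
OR = 0.00427 / 0.01639 = 0.261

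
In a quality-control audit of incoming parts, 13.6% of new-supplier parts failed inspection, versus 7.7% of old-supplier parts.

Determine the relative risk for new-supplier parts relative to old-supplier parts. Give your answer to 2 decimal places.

RR = 0.1360 / 0.0770 = 1.77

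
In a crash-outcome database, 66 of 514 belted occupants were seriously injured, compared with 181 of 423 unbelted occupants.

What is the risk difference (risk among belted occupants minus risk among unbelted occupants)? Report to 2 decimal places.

RD: -0.30

risk, belted occupants = 66/514 = 0.1284
risk, unbelted occupants = 181/423 = 0.4279
risk difference = 0.1284 − 0.4279 = -0.30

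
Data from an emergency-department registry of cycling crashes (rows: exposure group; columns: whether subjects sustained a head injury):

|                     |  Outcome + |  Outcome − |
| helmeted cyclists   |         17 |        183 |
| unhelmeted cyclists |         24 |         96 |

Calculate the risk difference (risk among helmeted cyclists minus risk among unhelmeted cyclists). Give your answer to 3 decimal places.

risk, helmeted cyclists = 17/200 = 0.0850
risk, unhelmeted cyclists = 24/120 = 0.2000
risk difference = 0.0850 − 0.2000 = -0.115

RD = -0.115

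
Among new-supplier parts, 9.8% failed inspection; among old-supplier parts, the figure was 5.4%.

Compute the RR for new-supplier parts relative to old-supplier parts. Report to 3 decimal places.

RR = 0.0980 / 0.0540 = 1.815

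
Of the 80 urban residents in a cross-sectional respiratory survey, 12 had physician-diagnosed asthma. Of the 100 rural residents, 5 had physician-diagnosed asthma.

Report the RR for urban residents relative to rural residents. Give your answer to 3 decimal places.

risk, urban residents = 12/80 = 0.1500
risk, rural residents = 5/100 = 0.0500
RR = 0.1500 / 0.0500 = 3.000

3.000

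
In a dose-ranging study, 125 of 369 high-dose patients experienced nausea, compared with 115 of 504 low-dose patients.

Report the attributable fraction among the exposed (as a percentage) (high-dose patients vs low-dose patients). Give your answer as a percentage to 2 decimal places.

risk, high-dose patients = 125/369 = 0.3388
risk, low-dose patients = 115/504 = 0.2282
AR% = (0.3388 − 0.2282) / 0.3388 = 0.3264 → 32.64%

AR% = 32.64%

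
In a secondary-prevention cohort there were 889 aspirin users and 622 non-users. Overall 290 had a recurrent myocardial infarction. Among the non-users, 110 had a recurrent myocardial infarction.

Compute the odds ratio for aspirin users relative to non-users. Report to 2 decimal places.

aspirin users with the outcome: 290 − 110 = 180
aspirin users without the outcome: 889 − 180 = 709
non-users without the outcome: 622 − 110 = 512
odds, aspirin users = 180/709 = 0.2539
odds, non-users = 110/512 = 0.2148
OR = 0.2539 / 0.2148 = 1.18

OR ≈ 1.18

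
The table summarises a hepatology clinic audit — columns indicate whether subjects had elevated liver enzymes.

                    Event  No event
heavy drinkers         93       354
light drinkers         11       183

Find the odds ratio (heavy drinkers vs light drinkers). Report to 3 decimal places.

OR = (93 × 183) / (354 × 11) = 17019/3894 ≈ 4.371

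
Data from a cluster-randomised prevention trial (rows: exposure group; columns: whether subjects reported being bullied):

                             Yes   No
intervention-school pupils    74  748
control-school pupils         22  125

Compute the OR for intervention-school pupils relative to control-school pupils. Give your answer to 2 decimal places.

OR = (74 × 125) / (748 × 22) = 9250/16456 ≈ 0.56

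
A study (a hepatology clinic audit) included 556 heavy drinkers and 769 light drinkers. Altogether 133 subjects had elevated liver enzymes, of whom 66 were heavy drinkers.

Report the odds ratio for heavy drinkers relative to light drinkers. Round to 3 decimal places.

heavy drinkers without the outcome: 556 − 66 = 490
light drinkers with the outcome: 133 − 66 = 67
light drinkers without the outcome: 769 − 67 = 702
OR = (66 × 702) / (490 × 67) = 46332/32830 ≈ 1.411

OR: 1.411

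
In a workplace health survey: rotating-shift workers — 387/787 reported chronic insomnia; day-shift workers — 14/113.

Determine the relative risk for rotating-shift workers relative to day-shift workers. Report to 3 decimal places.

RR ≈ 3.969

risk, rotating-shift workers = 387/787 = 0.4917
risk, day-shift workers = 14/113 = 0.1239
RR = 0.4917 / 0.1239 = 3.969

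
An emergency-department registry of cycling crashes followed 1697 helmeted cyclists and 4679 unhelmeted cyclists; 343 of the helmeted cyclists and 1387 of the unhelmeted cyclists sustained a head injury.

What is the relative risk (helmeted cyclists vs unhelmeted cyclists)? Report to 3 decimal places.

0.682

risk, helmeted cyclists = 343/1697 = 0.2021
risk, unhelmeted cyclists = 1387/4679 = 0.2964
RR = 0.2021 / 0.2964 = 0.682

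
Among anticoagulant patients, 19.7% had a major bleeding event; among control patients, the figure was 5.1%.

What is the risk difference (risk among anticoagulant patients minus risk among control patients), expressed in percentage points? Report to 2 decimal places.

RD = 14.60

risk difference = 0.1970 − 0.0510 = 0.1460 → 14.60 percentage points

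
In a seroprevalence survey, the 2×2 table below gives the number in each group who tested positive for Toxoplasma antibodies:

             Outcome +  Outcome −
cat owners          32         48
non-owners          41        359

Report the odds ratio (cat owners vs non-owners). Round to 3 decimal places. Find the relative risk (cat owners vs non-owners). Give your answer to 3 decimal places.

OR = 5.837; RR = 3.902

OR = (32 × 359) / (48 × 41) = 11488/1968 ≈ 5.837
risk, cat owners = 32/80 = 0.4000
risk, non-owners = 41/400 = 0.1025
RR = 0.4000 / 0.1025 = 3.902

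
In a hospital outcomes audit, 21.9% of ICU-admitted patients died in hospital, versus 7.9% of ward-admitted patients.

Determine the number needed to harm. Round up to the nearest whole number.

absolute risk difference = 0.140000
1 / 0.140000 = 7.143 → round up → 8

8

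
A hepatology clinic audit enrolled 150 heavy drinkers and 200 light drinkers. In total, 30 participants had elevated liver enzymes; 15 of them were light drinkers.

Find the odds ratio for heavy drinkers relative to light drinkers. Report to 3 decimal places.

OR: 1.370

heavy drinkers with the outcome: 30 − 15 = 15
heavy drinkers without the outcome: 150 − 15 = 135
light drinkers without the outcome: 200 − 15 = 185
odds, heavy drinkers = 15/135 = 0.1111
odds, light drinkers = 15/185 = 0.0811
OR = 0.1111 / 0.0811 = 1.370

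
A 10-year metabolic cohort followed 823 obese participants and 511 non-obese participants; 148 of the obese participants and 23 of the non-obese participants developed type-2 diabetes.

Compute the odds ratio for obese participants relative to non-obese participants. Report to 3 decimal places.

OR = (148 × 488) / (675 × 23) = 72224/15525 ≈ 4.652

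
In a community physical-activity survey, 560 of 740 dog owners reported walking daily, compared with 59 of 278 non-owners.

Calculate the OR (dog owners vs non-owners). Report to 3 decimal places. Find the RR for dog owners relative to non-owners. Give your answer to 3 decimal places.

OR = 11.548; RR = 3.566

odds, dog owners = 560/180 = 3.1111
odds, non-owners = 59/219 = 0.2694
OR = 3.1111 / 0.2694 = 11.548
risk, dog owners = 560/740 = 0.7568
risk, non-owners = 59/278 = 0.2122
RR = 0.7568 / 0.2122 = 3.566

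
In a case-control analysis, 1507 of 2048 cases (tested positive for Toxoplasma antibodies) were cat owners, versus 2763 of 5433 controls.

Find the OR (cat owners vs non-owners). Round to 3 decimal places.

odds, cat owners = 1507/2763 = 0.5454
odds, non-owners = 541/2670 = 0.2026
OR = 0.5454 / 0.2026 = 2.692

2.692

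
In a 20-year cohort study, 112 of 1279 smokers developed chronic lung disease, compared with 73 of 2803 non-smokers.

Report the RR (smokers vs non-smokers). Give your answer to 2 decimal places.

risk, smokers = 112/1279 = 0.08757
risk, non-smokers = 73/2803 = 0.02604
RR = 0.08757 / 0.02604 = 3.36

RR: 3.36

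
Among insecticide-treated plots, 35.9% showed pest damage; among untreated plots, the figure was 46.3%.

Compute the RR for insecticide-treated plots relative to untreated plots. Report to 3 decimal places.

RR = 0.3590 / 0.4630 = 0.775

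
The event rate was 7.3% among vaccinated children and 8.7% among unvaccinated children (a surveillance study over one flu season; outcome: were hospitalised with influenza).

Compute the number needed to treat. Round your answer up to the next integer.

absolute risk difference = 0.014000
1 / 0.014000 = 71.429 → round up → 72

72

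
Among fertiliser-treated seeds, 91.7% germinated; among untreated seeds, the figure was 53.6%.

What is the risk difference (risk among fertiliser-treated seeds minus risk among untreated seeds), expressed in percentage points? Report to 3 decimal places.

risk difference = 0.9170 − 0.5360 = 0.3810 → 38.100 percentage points

38.100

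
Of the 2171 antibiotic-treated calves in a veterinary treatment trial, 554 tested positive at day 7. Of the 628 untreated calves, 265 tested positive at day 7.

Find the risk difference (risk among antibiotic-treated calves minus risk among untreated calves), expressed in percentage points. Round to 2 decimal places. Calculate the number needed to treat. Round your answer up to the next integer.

risk, antibiotic-treated calves = 554/2171 = 0.2552
risk, untreated calves = 265/628 = 0.4220
risk difference = 0.2552 − 0.4220 = -0.1668 → -16.68 percentage points
absolute risk difference = 0.166793
1 / 0.166793 = 5.995 → round up → 6

RD = -16.68; NNT = 6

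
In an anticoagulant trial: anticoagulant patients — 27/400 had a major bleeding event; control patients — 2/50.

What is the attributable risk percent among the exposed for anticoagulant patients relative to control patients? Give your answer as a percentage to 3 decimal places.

risk, anticoagulant patients = 27/400 = 0.06750
risk, control patients = 2/50 = 0.04000
AR% = (0.06750 − 0.04000) / 0.06750 = 0.4074 → 40.741%

AR% ≈ 40.741%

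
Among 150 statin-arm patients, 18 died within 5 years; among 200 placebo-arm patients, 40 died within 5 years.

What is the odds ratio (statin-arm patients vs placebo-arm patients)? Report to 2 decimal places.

OR = (18 × 160) / (132 × 40) = 2880/5280 ≈ 0.55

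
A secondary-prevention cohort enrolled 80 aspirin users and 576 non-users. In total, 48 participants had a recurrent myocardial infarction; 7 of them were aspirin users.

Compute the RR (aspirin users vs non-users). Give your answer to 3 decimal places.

RR: 1.229

aspirin users without the outcome: 80 − 7 = 73
non-users with the outcome: 48 − 7 = 41
non-users without the outcome: 576 − 41 = 535
risk, aspirin users = 7/80 = 0.0875
risk, non-users = 41/576 = 0.0712
RR = 0.0875 / 0.0712 = 1.229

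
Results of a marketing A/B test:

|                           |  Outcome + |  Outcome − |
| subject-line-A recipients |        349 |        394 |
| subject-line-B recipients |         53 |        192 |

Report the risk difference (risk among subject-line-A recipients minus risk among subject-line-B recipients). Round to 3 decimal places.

RD: 0.253

risk, subject-line-A recipients = 349/743 = 0.4697
risk, subject-line-B recipients = 53/245 = 0.2163
risk difference = 0.4697 − 0.2163 = 0.253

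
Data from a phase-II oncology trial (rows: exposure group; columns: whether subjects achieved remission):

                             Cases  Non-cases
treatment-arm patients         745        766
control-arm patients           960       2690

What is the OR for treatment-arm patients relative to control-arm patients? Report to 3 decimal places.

OR = (745 × 2690) / (766 × 960) = 2004050/735360 ≈ 2.725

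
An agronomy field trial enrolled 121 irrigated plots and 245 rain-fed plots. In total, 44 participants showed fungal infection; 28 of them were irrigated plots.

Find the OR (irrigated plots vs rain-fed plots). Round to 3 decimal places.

irrigated plots without the outcome: 121 − 28 = 93
rain-fed plots with the outcome: 44 − 28 = 16
rain-fed plots without the outcome: 245 − 16 = 229
OR = (28 × 229) / (93 × 16) = 6412/1488 ≈ 4.309

OR = 4.309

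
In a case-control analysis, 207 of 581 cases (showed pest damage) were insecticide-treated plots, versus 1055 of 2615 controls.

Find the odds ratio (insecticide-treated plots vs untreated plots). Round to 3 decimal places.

OR = (207 × 1560) / (1055 × 374) = 322920/394570 ≈ 0.818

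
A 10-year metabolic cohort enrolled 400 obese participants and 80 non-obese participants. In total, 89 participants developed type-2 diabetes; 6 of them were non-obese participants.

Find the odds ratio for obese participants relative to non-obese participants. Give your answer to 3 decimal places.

obese participants with the outcome: 89 − 6 = 83
obese participants without the outcome: 400 − 83 = 317
non-obese participants without the outcome: 80 − 6 = 74
OR = (83 × 74) / (317 × 6) = 6142/1902 ≈ 3.229

OR = 3.229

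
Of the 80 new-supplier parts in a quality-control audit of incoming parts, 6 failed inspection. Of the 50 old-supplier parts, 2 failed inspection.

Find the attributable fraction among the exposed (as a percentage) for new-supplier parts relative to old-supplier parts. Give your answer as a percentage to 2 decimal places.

46.67%

risk, new-supplier parts = 6/80 = 0.07500
risk, old-supplier parts = 2/50 = 0.04000
AR% = (0.07500 − 0.04000) / 0.07500 = 0.4667 → 46.67%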